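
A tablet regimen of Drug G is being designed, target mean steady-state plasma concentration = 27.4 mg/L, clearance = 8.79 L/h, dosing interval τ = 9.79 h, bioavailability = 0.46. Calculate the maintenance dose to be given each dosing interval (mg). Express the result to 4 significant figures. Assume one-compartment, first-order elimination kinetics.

At steady state, F × (Dose/τ) = Css × CL.
Dose = Css × CL × τ / F = 27.4 × 8.790 × 9.79 / 0.46 = 5126 mg

5126 mg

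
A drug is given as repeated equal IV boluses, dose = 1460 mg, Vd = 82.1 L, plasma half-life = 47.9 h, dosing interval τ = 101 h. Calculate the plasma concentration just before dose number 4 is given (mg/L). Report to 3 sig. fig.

5.30 mg/L

C₀ per dose = Dose / Vd = 1460 / 82.1 = 17.78 mg/L
k = ln2 / t½ = 0.693147 / 47.9 = 0.01447 h⁻¹
Fraction remaining after one interval: r = e^(−kτ) = e^(−0.01447 × 101) = 0.2319
Before dose 4, 3 doses have been given (aged 1τ, 2τ, 3τ).
C_trough = C₀ × (r + r² + … + r^3) = C₀ × r(1−r^3)/(1−r)
        = 17.78 × 0.2319 × (1 − 0.01247) / (1 − 0.2319) = 5.301 mg/L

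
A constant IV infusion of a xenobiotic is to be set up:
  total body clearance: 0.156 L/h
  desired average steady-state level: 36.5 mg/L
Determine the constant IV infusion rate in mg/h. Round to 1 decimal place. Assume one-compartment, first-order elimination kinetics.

5.7 mg/h

At steady state, infusion rate R₀ = Css × CL = 36.5 × 0.1560 = 5.694 mg/h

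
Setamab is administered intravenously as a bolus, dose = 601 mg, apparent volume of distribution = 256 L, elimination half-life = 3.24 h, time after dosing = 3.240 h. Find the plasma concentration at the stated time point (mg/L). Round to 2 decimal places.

1.17 mg/L

C₀ = Dose / Vd = 601.0 / 256 = 2.348 mg/L
k = ln2 / t½ = 0.693147 / 3.24 = 0.2139 h⁻¹
t / t½ = 3.240 / 3.24 = 1 half-lives
C = C₀ × (1/2)^1 = 2.348 × 0.5000 = 1.174 mg/L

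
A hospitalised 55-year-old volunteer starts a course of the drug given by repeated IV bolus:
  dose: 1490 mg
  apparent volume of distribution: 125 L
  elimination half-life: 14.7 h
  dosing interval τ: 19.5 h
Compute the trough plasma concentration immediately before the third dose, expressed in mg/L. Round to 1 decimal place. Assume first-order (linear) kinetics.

6.6 mg/L

C₀ per dose = Dose / Vd = 1490 / 125 = 11.92 mg/L
k = ln2 / t½ = 0.693147 / 14.7 = 0.04715 h⁻¹
Fraction remaining after one interval: r = e^(−kτ) = e^(−0.04715 × 19.5) = 0.3987
Before dose 3, 2 doses have been given (aged 1τ, 2τ).
C_trough = C₀ × (r + r²) = 11.92 × (0.3987 + 0.1590) = 6.648 mg/L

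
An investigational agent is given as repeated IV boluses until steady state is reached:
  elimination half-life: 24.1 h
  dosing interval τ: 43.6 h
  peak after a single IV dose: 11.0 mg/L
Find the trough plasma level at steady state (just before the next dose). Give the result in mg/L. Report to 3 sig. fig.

k = ln2 / t½ = 0.693147 / 24.1 = 0.02876 h⁻¹
e^(−kτ) = e^(−0.02876 × 43.6) = 0.2854
Accumulation ratio R = 1 / (1 − e^(−kτ)) = 1 / (1 − 0.2854) = 1.399
Steady-state trough = C₀ × R × e^(−kτ) = 11.0 × 1.399 × 0.2854 = 4.392 mg/L

4.39 mg/L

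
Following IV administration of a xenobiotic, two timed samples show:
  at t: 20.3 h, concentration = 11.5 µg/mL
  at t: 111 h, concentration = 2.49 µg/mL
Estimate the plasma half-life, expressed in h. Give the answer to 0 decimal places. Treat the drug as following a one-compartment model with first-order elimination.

41 h

k = ln(C₁/C₂) / (t₂ − t₁) = ln(11.5/2.49) / (111 − 20.3)
  = 1.530 / 90.70 = 0.01687 h⁻¹
t½ = ln2 / k = 0.693147 / 0.01687 = 41.09 h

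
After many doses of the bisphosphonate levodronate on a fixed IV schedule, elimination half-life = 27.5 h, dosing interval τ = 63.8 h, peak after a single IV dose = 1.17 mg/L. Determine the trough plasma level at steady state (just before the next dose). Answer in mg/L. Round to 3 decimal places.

k = ln2 / t½ = 0.693147 / 27.5 = 0.02521 h⁻¹
e^(−kτ) = e^(−0.02521 × 63.8) = 0.2002
Accumulation ratio R = 1 / (1 − e^(−kτ)) = 1 / (1 − 0.2002) = 1.250
Steady-state trough = C₀ × R × e^(−kτ) = 1.17 × 1.250 × 0.2002 = 0.2928 mg/L

0.293 mg/L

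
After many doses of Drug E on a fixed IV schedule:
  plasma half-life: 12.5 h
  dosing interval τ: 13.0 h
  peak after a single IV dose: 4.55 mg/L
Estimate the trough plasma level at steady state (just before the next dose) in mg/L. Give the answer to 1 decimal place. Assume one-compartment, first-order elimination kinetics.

k = ln2 / t½ = 0.693147 / 12.5 = 0.05545 h⁻¹
e^(−kτ) = e^(−0.05545 × 13.0) = 0.4863
Accumulation ratio R = 1 / (1 − e^(−kτ)) = 1 / (1 − 0.4863) = 1.947
Steady-state trough = C₀ × R × e^(−kτ) = 4.55 × 1.947 × 0.4863 = 4.308 mg/L

4.3 mg/L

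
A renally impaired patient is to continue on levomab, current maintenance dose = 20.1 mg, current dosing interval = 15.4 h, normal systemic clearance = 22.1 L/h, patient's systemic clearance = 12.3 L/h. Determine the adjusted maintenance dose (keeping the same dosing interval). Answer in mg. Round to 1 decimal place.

11.2 mg

To keep the same average steady-state level, dosing rate must scale with clearance.
CL ratio = 12.3 / 22.1 = 0.5566
New dose (same interval) = 20.1 × 0.5566 = 11.19 mg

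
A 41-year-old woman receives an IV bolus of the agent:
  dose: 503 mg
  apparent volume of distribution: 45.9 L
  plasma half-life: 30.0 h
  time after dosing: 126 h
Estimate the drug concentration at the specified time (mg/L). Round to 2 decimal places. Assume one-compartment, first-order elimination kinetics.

C₀ = Dose / Vd = 503.0 / 45.9 = 10.96 mg/L
k = ln2 / t½ = 0.693147 / 30.0 = 0.02310 h⁻¹
C = C₀ · e^(−k·t) = 10.96 × e^(−0.02310 × 126)
  = 10.96 × 0.05444 = 0.5967 mg/L

0.60 mg/L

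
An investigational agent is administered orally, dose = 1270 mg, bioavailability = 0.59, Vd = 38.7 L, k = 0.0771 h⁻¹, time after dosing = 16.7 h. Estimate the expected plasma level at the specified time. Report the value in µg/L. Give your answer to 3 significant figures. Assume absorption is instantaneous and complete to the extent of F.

5340 µg/L

Amount reaching circulation = F × Dose = 0.59 × 1270 = 749.3 mg
C₀ = F·Dose / Vd = 749.3 / 38.7 = 19.36 mg/L
C = C₀ · e^(−k·t) = 19.36 × e^(−0.07710 × 16.7)
  = 19.36 × 0.2759 = 5.341 mg/L
Convert: 5.341 mg/L × 1000 = 5341 µg/L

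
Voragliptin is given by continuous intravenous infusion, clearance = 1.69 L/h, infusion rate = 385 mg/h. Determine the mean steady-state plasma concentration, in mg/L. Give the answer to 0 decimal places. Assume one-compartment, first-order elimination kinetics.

228 mg/L

At steady state Css = R₀ / CL = 385 / 1.690 = 227.8 mg/L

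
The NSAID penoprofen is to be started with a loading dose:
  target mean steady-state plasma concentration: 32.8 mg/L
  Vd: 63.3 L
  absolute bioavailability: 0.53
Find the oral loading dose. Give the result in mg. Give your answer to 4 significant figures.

LD = Css × Vd / F = 32.8 × 63.3 / 0.53 = 3917 mg

3917 mg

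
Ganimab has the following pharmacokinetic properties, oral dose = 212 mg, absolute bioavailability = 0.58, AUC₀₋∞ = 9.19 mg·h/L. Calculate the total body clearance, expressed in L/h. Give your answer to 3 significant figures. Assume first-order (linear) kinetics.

CL = F·Dose / AUC = 0.58 × 212 / 9.19 = 13.38 L/h

13.4 L/h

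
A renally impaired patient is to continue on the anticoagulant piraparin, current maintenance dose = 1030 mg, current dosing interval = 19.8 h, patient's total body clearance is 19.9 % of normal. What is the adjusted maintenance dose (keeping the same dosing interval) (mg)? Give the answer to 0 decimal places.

205 mg

To keep the same average steady-state level, dosing rate must scale with clearance.
CL ratio = 19.9 / 100 = 0.1990
New dose (same interval) = 1030 × 0.1990 = 205.0 mg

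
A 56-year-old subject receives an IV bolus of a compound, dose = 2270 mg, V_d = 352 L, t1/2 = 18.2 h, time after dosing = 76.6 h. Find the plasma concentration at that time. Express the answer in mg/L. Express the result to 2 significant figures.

C₀ = Dose / Vd = 2270 / 352 = 6.449 mg/L
k = ln2 / t½ = 0.693147 / 18.2 = 0.03809 h⁻¹
C = C₀ · e^(−k·t) = 6.449 × e^(−0.03809 × 76.6)
  = 6.449 × 0.05406 = 0.3486 mg/L

0.35 mg/L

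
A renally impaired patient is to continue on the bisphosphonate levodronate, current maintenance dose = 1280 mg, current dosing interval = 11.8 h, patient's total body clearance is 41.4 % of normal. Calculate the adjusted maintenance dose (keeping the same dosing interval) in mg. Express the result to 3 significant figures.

530 mg

To keep the same average steady-state level, dosing rate must scale with clearance.
CL ratio = 41.4 / 100 = 0.4140
New dose (same interval) = 1280 × 0.4140 = 529.9 mg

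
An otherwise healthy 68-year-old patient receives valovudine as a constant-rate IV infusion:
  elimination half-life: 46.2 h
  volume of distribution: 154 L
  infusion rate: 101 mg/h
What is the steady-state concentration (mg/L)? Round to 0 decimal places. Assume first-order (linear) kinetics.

k = ln2 / t½ = 0.693147 / 46.2 = 0.01500 h⁻¹
CL = k × Vd = 0.01500 × 154 = 2.310 L/h
At steady state Css = R₀ / CL = 101 / 2.310 = 43.72 mg/L

44 mg/L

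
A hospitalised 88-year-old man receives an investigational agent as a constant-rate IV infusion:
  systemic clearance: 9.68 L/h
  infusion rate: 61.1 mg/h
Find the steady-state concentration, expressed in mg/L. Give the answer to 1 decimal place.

At steady state Css = R₀ / CL = 61.1 / 9.680 = 6.312 mg/L

6.3 mg/L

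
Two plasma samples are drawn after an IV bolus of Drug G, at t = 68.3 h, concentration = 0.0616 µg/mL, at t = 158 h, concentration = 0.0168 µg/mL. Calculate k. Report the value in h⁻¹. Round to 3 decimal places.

k = ln(C₁/C₂) / (t₂ − t₁) = ln(0.0616/0.0168) / (158 − 68.3)
  = 1.299 / 89.70 = 0.01448 h⁻¹

0.014 h⁻¹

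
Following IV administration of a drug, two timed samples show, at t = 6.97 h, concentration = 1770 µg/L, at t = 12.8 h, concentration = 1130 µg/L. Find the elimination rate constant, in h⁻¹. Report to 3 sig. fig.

k = ln(C₁/C₂) / (t₂ − t₁) = ln(1770/1130) / (12.8 − 6.97)
  = 0.4488 / 5.830 = 0.07698 h⁻¹

0.0770 h⁻¹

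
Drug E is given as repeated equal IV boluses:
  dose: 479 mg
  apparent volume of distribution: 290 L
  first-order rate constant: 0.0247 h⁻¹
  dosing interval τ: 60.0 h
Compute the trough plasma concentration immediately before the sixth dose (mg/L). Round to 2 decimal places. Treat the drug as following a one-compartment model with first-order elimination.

C₀ per dose = Dose / Vd = 479 / 290 = 1.652 mg/L
Fraction remaining after one interval: r = e^(−kτ) = e^(−0.02470 × 60.0) = 0.2272
Before dose 6, 5 doses have been given (aged 1τ, 2τ, 3τ, 4τ, 5τ).
C_trough = C₀ × (r + r² + … + r^5) = C₀ × r(1−r^5)/(1−r)
        = 1.652 × 0.2272 × (1 − 0.0006054) / (1 − 0.2272) = 0.4854 mg/L

0.49 mg/L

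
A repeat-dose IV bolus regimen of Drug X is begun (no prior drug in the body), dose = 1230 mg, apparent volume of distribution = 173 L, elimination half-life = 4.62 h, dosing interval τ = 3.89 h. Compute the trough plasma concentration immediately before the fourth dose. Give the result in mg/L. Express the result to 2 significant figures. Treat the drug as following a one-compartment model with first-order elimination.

7.4 mg/L

C₀ per dose = Dose / Vd = 1230 / 173 = 7.110 mg/L
k = ln2 / t½ = 0.693147 / 4.62 = 0.1500 h⁻¹
Fraction remaining after one interval: r = e^(−kτ) = e^(−0.1500 × 3.89) = 0.5579
Before dose 4, 3 doses have been given (aged 1τ, 2τ, 3τ).
C_trough = C₀ × (r + r² + … + r^3) = C₀ × r(1−r^3)/(1−r)
        = 7.110 × 0.5579 × (1 − 0.1736) / (1 − 0.5579) = 7.415 mg/L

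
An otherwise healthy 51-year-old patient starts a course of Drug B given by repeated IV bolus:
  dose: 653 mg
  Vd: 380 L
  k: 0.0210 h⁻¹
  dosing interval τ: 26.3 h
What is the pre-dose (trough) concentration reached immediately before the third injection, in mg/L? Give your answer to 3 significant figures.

1.56 mg/L

C₀ per dose = Dose / Vd = 653 / 380 = 1.718 mg/L
Fraction remaining after one interval: r = e^(−kτ) = e^(−0.02100 × 26.3) = 0.5756
Before dose 3, 2 doses have been given (aged 1τ, 2τ).
C_trough = C₀ × (r + r²) = 1.718 × (0.5756 + 0.3313) = 1.558 mg/L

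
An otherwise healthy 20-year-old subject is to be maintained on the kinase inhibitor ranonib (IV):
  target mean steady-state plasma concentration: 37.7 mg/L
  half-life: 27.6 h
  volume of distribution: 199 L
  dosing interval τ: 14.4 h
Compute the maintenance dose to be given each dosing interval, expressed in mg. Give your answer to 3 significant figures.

k = ln2 / t½ = 0.693147 / 27.6 = 0.02511 h⁻¹
CL = k × Vd = 0.02511 × 199 = 4.997 L/h
At steady state, Dose/τ = Css × CL.
Dose = Css × CL × τ = 37.7 × 4.997 × 14.4 = 2713 mg

2710 mg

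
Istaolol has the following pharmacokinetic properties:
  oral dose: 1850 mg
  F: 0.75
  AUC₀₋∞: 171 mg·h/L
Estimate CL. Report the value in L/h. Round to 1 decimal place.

8.1 L/h

CL = F·Dose / AUC = 0.75 × 1850 / 171 = 8.114 L/h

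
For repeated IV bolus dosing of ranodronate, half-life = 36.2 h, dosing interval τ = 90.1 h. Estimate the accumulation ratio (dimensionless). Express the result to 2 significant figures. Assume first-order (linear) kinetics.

1.2

k = ln2 / t½ = 0.693147 / 36.2 = 0.01915 h⁻¹
e^(−kτ) = e^(−0.01915 × 90.1) = 0.1781
Accumulation ratio R = 1 / (1 − e^(−kτ)) = 1 / (1 − 0.1781) = 1.217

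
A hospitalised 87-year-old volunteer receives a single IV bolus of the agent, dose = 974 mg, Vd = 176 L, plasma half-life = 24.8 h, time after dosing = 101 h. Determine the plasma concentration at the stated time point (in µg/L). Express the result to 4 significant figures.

C₀ = Dose / Vd = 974.0 / 176 = 5.534 mg/L
k = ln2 / t½ = 0.693147 / 24.8 = 0.02795 h⁻¹
C = C₀ · e^(−k·t) = 5.534 × e^(−0.02795 × 101)
  = 5.534 × 0.05943 = 0.3289 mg/L
Convert: 0.3289 mg/L × 1000 = 328.9 µg/L

328.9 µg/L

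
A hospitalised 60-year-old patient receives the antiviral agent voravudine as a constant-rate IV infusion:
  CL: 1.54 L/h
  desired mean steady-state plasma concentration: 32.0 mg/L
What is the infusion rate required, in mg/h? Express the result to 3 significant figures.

At steady state, infusion rate R₀ = Css × CL = 32.0 × 1.540 = 49.28 mg/h

49.3 mg/h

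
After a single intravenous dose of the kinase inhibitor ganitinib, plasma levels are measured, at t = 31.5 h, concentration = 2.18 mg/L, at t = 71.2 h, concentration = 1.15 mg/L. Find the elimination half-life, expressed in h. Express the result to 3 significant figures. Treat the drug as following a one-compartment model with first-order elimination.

43.0 h

k = ln(C₁/C₂) / (t₂ − t₁) = ln(2.18/1.15) / (71.2 − 31.5)
  = 0.6396 / 39.70 = 0.01611 h⁻¹
t½ = ln2 / k = 0.693147 / 0.01611 = 43.03 h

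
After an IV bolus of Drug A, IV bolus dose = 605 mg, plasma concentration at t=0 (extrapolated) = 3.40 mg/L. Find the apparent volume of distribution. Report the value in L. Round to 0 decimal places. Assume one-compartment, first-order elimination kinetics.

Vd = Dose / C₀ = 605.0 / 3.40 = 177.9 L

178 L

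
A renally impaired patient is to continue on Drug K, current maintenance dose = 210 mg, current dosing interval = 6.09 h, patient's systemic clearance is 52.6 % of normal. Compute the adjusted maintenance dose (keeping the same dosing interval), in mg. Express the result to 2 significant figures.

To keep the same average steady-state level, dosing rate must scale with clearance.
CL ratio = 52.6 / 100 = 0.5260
New dose (same interval) = 210 × 0.5260 = 110.5 mg

110 mg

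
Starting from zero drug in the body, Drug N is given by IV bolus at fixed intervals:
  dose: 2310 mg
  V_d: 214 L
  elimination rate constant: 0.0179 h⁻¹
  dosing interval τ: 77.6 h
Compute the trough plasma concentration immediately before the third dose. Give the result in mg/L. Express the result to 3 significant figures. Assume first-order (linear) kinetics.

3.36 mg/L

C₀ per dose = Dose / Vd = 2310 / 214 = 10.79 mg/L
Fraction remaining after one interval: r = e^(−kτ) = e^(−0.01790 × 77.6) = 0.2493
Before dose 3, 2 doses have been given (aged 1τ, 2τ).
C_trough = C₀ × (r + r²) = 10.79 × (0.2493 + 0.06215) = 3.361 mg/L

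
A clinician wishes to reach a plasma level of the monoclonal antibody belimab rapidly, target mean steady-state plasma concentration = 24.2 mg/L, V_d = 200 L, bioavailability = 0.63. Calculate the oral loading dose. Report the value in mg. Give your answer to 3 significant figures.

7680 mg

LD = Css × Vd / F = 24.2 × 200 / 0.63 = 7683 mg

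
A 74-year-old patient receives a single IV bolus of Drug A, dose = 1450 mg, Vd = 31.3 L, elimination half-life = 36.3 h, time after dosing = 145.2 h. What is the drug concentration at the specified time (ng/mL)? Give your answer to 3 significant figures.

2900 ng/mL

C₀ = Dose / Vd = 1450 / 31.3 = 46.33 mg/L
k = ln2 / t½ = 0.693147 / 36.3 = 0.01909 h⁻¹
t / t½ = 145.2 / 36.3 = 4 half-lives
C = C₀ × (1/2)^4 = 46.33 × 0.06250 = 2.896 mg/L
Convert: 2.896 mg/L × 1000 = 2896 ng/mL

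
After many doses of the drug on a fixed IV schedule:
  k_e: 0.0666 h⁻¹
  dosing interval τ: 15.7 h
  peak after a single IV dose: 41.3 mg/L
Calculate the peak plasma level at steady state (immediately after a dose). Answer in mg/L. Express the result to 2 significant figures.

64 mg/L

e^(−kτ) = e^(−0.06660 × 15.7) = 0.3515
Accumulation ratio R = 1 / (1 − e^(−kτ)) = 1 / (1 − 0.3515) = 1.542
Steady-state peak = C₀ × R = 41.3 × 1.542 = 63.68 mg/L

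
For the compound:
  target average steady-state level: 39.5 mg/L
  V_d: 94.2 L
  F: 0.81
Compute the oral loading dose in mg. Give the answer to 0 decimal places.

LD = Css × Vd / F = 39.5 × 94.2 / 0.81 = 4594 mg

4594 mg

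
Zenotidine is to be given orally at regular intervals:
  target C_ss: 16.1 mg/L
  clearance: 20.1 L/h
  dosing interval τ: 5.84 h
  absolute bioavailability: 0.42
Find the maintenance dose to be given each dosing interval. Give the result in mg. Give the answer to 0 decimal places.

4500 mg

At steady state, F × (Dose/τ) = Css × CL.
Dose = Css × CL × τ / F = 16.1 × 20.10 × 5.84 / 0.42 = 4500 mg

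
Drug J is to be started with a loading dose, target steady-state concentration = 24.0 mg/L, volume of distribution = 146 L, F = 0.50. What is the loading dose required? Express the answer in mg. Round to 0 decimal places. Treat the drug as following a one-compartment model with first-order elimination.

7008 mg

LD = Css × Vd / F = 24.0 × 146 / 0.50 = 7008 mg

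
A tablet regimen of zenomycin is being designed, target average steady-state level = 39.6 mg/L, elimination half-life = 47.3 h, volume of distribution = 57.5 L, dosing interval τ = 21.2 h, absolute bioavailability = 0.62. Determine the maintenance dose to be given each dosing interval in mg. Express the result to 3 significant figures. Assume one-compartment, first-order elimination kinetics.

k = ln2 / t½ = 0.693147 / 47.3 = 0.01465 h⁻¹
CL = k × Vd = 0.01465 × 57.5 = 0.8424 L/h
At steady state, F × (Dose/τ) = Css × CL.
Dose = Css × CL × τ / F = 39.6 × 0.8424 × 21.2 / 0.62 = 1141 mg

1140 mg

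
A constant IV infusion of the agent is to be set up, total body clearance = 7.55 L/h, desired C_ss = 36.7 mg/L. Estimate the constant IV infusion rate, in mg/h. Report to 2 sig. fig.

280 mg/h

At steady state, infusion rate R₀ = Css × CL = 36.7 × 7.550 = 277.1 mg/h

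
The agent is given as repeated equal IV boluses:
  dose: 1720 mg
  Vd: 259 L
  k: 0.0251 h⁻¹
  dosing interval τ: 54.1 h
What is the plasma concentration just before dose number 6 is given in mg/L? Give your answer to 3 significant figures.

C₀ per dose = Dose / Vd = 1720 / 259 = 6.641 mg/L
Fraction remaining after one interval: r = e^(−kτ) = e^(−0.02510 × 54.1) = 0.2572
Before dose 6, 5 doses have been given (aged 1τ, 2τ, 3τ, 4τ, 5τ).
C_trough = C₀ × (r + r² + … + r^5) = C₀ × r(1−r^5)/(1−r)
        = 6.641 × 0.2572 × (1 − 0.001126) / (1 − 0.2572) = 2.297 mg/L

2.30 mg/L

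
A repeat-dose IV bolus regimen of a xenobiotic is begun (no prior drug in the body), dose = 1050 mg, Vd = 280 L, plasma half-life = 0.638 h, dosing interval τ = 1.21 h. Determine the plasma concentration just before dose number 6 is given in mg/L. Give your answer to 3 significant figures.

1.38 mg/L

C₀ per dose = Dose / Vd = 1050 / 280 = 3.750 mg/L
k = ln2 / t½ = 0.693147 / 0.638 = 1.086 h⁻¹
Fraction remaining after one interval: r = e^(−kτ) = e^(−1.086 × 1.21) = 0.2687
Before dose 6, 5 doses have been given (aged 1τ, 2τ, 3τ, 4τ, 5τ).
C_trough = C₀ × (r + r² + … + r^5) = C₀ × r(1−r^5)/(1−r)
        = 3.750 × 0.2687 × (1 − 0.001401) / (1 − 0.2687) = 1.376 mg/L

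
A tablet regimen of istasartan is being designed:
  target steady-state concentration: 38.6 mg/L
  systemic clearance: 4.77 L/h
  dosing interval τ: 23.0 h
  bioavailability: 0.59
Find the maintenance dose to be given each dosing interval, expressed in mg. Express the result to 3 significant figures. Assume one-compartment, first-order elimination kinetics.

7180 mg

At steady state, F × (Dose/τ) = Css × CL.
Dose = Css × CL × τ / F = 38.6 × 4.770 × 23.0 / 0.59 = 7178 mg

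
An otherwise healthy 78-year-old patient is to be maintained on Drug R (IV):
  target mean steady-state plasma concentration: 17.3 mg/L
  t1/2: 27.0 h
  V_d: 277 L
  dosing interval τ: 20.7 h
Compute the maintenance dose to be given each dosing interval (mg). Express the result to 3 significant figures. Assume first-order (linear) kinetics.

2550 mg

k = ln2 / t½ = 0.693147 / 27.0 = 0.02567 h⁻¹
CL = k × Vd = 0.02567 × 277 = 7.111 L/h
At steady state, Dose/τ = Css × CL.
Dose = Css × CL × τ = 17.3 × 7.111 × 20.7 = 2547 mg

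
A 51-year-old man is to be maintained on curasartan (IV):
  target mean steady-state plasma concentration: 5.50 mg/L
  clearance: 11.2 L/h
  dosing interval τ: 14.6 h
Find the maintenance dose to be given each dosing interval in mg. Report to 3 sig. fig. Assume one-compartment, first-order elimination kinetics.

899 mg

At steady state, Dose/τ = Css × CL.
Dose = Css × CL × τ = 5.50 × 11.20 × 14.6 = 899.4 mg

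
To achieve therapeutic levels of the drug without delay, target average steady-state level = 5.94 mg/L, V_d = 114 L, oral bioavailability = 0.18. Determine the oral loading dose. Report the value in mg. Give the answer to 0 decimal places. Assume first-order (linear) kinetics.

3762 mg

LD = Css × Vd / F = 5.94 × 114 / 0.18 = 3762 mg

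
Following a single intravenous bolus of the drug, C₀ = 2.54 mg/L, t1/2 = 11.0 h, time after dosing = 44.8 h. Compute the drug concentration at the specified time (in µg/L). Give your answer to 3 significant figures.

151 µg/L

k = ln2 / t½ = 0.693147 / 11.0 = 0.06301 h⁻¹
C = C₀ · e^(−k·t) = 2.540 × e^(−0.06301 × 44.8)
  = 2.540 × 0.05944 = 0.1510 mg/L
Convert: 0.1510 mg/L × 1000 = 151.0 µg/L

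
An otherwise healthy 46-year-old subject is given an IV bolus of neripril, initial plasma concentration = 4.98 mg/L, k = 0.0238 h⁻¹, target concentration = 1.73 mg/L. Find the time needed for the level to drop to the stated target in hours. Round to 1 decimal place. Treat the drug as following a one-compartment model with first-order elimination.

t = ln(C₀ / C) / k = ln(4.980 / 1.73) / 0.02380
  = ln(2.879) / 0.02380 = 1.057 / 0.02380 = 44.41 h

44.4 h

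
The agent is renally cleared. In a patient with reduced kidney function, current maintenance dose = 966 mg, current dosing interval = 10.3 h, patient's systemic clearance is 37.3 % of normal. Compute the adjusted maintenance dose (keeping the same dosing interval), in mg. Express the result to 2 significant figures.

360 mg

To keep the same average steady-state level, dosing rate must scale with clearance.
CL ratio = 37.3 / 100 = 0.3730
New dose (same interval) = 966 × 0.3730 = 360.3 mg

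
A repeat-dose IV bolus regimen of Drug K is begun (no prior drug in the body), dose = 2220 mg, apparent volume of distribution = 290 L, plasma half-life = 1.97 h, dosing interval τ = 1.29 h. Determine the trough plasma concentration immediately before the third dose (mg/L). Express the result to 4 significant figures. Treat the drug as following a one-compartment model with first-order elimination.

7.950 mg/L

C₀ per dose = Dose / Vd = 2220 / 290 = 7.655 mg/L
k = ln2 / t½ = 0.693147 / 1.97 = 0.3519 h⁻¹
Fraction remaining after one interval: r = e^(−kτ) = e^(−0.3519 × 1.29) = 0.6351
Before dose 3, 2 doses have been given (aged 1τ, 2τ).
C_trough = C₀ × (r + r²) = 7.655 × (0.6351 + 0.4034) = 7.950 mg/L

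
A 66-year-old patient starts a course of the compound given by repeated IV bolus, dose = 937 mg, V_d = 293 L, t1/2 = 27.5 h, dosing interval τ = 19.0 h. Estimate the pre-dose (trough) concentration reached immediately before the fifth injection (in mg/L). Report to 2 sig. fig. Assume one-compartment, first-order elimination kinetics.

C₀ per dose = Dose / Vd = 937 / 293 = 3.198 mg/L
k = ln2 / t½ = 0.693147 / 27.5 = 0.02521 h⁻¹
Fraction remaining after one interval: r = e^(−kτ) = e^(−0.02521 × 19.0) = 0.6194
Before dose 5, 4 doses have been given (aged 1τ, 2τ, 3τ, 4τ).
C_trough = C₀ × (r + r² + … + r^4) = C₀ × r(1−r^4)/(1−r)
        = 3.198 × 0.6194 × (1 − 0.1472) / (1 − 0.6194) = 4.438 mg/L

4.4 mg/L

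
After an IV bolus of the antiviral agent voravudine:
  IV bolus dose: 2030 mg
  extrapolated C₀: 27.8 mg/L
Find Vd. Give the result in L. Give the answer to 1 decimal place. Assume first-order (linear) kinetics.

Vd = Dose / C₀ = 2030 / 27.8 = 73.02 L

73.0 L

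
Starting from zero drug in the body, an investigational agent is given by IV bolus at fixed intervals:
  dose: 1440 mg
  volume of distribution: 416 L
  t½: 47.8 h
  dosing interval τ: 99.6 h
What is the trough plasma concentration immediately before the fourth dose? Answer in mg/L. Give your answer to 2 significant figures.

1.1 mg/L

C₀ per dose = Dose / Vd = 1440 / 416 = 3.462 mg/L
k = ln2 / t½ = 0.693147 / 47.8 = 0.01450 h⁻¹
Fraction remaining after one interval: r = e^(−kτ) = e^(−0.01450 × 99.6) = 0.2359
Before dose 4, 3 doses have been given (aged 1τ, 2τ, 3τ).
C_trough = C₀ × (r + r² + … + r^3) = C₀ × r(1−r^3)/(1−r)
        = 3.462 × 0.2359 × (1 − 0.01313) / (1 − 0.2359) = 1.055 mg/L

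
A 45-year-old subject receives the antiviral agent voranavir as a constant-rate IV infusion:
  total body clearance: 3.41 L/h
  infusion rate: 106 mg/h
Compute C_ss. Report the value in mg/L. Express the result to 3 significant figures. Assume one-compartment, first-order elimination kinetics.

31.1 mg/L

At steady state Css = R₀ / CL = 106 / 3.410 = 31.09 mg/L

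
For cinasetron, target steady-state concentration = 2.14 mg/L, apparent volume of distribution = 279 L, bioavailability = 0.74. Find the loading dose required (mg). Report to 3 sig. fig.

807 mg

LD = Css × Vd / F = 2.14 × 279 / 0.74 = 806.8 mg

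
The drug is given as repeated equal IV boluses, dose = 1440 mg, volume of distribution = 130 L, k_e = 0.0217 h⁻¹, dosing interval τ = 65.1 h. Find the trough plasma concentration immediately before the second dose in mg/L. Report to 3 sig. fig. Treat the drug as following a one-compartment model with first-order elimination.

2.70 mg/L

C₀ per dose = Dose / Vd = 1440 / 130 = 11.08 mg/L
Fraction remaining after one interval: r = e^(−kτ) = e^(−0.02170 × 65.1) = 0.2435
Before dose 2, 1 dose has been given (aged 1τ).
C_trough = C₀ × r = 11.08 × 0.2435 = 2.698 mg/L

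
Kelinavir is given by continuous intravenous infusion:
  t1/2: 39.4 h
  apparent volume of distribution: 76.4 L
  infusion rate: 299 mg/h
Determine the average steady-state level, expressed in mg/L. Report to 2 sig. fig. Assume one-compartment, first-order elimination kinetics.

k = ln2 / t½ = 0.693147 / 39.4 = 0.01759 h⁻¹
CL = k × Vd = 0.01759 × 76.4 = 1.344 L/h
At steady state Css = R₀ / CL = 299 / 1.344 = 222.5 mg/L

220 mg/L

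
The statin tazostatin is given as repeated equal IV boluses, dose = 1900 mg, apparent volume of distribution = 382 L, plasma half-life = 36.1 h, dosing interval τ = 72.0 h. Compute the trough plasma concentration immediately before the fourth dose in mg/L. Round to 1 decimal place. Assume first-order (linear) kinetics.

C₀ per dose = Dose / Vd = 1900 / 382 = 4.974 mg/L
k = ln2 / t½ = 0.693147 / 36.1 = 0.01920 h⁻¹
Fraction remaining after one interval: r = e^(−kτ) = e^(−0.01920 × 72.0) = 0.2510
Before dose 4, 3 doses have been given (aged 1τ, 2τ, 3τ).
C_trough = C₀ × (r + r² + … + r^3) = C₀ × r(1−r^3)/(1−r)
        = 4.974 × 0.2510 × (1 − 0.01581) / (1 − 0.2510) = 1.641 mg/L

1.6 mg/L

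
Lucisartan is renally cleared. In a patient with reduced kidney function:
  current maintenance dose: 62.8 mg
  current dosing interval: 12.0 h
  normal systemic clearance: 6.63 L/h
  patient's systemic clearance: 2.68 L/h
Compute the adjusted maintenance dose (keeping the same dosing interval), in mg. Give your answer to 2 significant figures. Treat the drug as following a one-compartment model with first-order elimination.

To keep the same average steady-state level, dosing rate must scale with clearance.
CL ratio = 2.68 / 6.63 = 0.4042
New dose (same interval) = 62.8 × 0.4042 = 25.38 mg

25 mg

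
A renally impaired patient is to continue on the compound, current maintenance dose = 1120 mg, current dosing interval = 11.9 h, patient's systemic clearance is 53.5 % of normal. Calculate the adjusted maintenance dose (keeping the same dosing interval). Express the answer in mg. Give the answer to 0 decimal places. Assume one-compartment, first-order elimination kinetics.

To keep the same average steady-state level, dosing rate must scale with clearance.
CL ratio = 53.5 / 100 = 0.5350
New dose (same interval) = 1120 × 0.5350 = 599.2 mg

599 mg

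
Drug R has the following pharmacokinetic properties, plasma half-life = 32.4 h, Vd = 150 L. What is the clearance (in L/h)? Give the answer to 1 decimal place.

k = ln2 / t½ = 0.693147 / 32.4 = 0.02139 h⁻¹
CL = k × Vd = 0.02139 × 150 = 3.209 L/h

3.2 L/h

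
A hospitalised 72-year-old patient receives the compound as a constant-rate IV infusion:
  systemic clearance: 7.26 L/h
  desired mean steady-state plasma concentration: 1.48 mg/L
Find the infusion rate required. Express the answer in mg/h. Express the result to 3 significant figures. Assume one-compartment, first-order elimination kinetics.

At steady state, infusion rate R₀ = Css × CL = 1.48 × 7.260 = 10.74 mg/h

10.7 mg/h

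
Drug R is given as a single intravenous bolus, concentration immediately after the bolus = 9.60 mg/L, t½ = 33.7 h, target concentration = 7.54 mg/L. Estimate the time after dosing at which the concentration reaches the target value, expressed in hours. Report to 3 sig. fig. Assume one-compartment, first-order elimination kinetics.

k = ln2 / t½ = 0.693147 / 33.7 = 0.02057 h⁻¹
t = ln(C₀ / C) / k = ln(9.600 / 7.54) / 0.02057
  = ln(1.273) / 0.02057 = 0.2414 / 0.02057 = 11.74 h

11.7 h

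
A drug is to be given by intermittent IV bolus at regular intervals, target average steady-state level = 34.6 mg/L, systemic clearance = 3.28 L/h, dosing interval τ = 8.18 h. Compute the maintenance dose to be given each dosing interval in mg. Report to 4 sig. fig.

928.3 mg

At steady state, Dose/τ = Css × CL.
Dose = Css × CL × τ = 34.6 × 3.280 × 8.18 = 928.3 mg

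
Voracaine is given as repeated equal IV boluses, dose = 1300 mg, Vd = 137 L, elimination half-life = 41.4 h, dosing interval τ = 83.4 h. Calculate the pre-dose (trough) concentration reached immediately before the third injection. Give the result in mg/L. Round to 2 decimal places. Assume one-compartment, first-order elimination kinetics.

C₀ per dose = Dose / Vd = 1300 / 137 = 9.489 mg/L
k = ln2 / t½ = 0.693147 / 41.4 = 0.01674 h⁻¹
Fraction remaining after one interval: r = e^(−kτ) = e^(−0.01674 × 83.4) = 0.2476
Before dose 3, 2 doses have been given (aged 1τ, 2τ).
C_trough = C₀ × (r + r²) = 9.489 × (0.2476 + 0.06131) = 2.931 mg/L

2.93 mg/L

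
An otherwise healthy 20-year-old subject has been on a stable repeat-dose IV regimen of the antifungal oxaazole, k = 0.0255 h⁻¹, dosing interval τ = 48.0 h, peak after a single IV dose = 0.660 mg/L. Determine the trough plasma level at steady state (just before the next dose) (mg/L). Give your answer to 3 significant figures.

e^(−kτ) = e^(−0.02550 × 48.0) = 0.2941
Accumulation ratio R = 1 / (1 − e^(−kτ)) = 1 / (1 − 0.2941) = 1.417
Steady-state trough = C₀ × R × e^(−kτ) = 0.660 × 1.417 × 0.2941 = 0.2750 mg/L

0.275 mg/L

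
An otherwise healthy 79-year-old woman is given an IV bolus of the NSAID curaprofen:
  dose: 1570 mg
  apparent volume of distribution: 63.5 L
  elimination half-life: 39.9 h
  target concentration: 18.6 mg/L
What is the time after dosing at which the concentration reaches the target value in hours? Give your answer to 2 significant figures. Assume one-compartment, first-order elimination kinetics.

16 h

C₀ = Dose / Vd = 1570 / 63.5 = 24.72 mg/L
k = ln2 / t½ = 0.693147 / 39.9 = 0.01737 h⁻¹
t = ln(C₀ / C) / k = ln(24.72 / 18.6) / 0.01737
  = ln(1.329) / 0.01737 = 0.2844 / 0.01737 = 16.37 h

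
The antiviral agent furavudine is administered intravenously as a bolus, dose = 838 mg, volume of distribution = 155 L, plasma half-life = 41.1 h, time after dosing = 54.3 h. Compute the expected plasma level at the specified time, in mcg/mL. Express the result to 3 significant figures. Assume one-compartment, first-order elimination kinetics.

2.16 mcg/mL

C₀ = Dose / Vd = 838.0 / 155 = 5.406 mg/L
k = ln2 / t½ = 0.693147 / 41.1 = 0.01686 h⁻¹
C = C₀ · e^(−k·t) = 5.406 × e^(−0.01686 × 54.3)
  = 5.406 × 0.4003 = 2.164 mg/L
(2.164 mg/L = 2.164 mcg/mL)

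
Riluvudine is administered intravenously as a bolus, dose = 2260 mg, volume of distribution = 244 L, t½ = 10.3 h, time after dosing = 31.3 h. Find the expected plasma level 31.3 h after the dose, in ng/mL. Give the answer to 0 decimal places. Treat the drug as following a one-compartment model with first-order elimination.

1127 ng/mL

C₀ = Dose / Vd = 2260 / 244 = 9.262 mg/L
k = ln2 / t½ = 0.693147 / 10.3 = 0.06730 h⁻¹
C = C₀ · e^(−k·t) = 9.262 × e^(−0.06730 × 31.3)
  = 9.262 × 0.1217 = 1.127 mg/L
Convert: 1.127 mg/L × 1000 = 1127 ng/mL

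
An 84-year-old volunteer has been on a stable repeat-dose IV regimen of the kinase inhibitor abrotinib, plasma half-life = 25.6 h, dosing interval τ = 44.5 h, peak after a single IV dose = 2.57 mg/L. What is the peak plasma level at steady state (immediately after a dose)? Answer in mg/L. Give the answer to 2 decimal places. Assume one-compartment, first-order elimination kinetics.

k = ln2 / t½ = 0.693147 / 25.6 = 0.02708 h⁻¹
e^(−kτ) = e^(−0.02708 × 44.5) = 0.2997
Accumulation ratio R = 1 / (1 − e^(−kτ)) = 1 / (1 − 0.2997) = 1.428
Steady-state peak = C₀ × R = 2.57 × 1.428 = 3.670 mg/L

3.67 mg/L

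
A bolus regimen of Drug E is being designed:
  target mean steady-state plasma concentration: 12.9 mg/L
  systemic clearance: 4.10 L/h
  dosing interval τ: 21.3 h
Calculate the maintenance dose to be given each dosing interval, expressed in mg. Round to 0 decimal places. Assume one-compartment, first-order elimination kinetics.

At steady state, Dose/τ = Css × CL.
Dose = Css × CL × τ = 12.9 × 4.100 × 21.3 = 1127 mg

1127 mg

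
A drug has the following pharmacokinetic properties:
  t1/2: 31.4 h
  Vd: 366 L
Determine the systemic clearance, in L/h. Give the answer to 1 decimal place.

k = ln2 / t½ = 0.693147 / 31.4 = 0.02207 h⁻¹
CL = k × Vd = 0.02207 × 366 = 8.078 L/h

8.1 L/h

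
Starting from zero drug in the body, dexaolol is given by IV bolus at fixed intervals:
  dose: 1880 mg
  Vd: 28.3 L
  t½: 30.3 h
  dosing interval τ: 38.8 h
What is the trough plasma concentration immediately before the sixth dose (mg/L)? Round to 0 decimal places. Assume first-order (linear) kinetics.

46 mg/L

C₀ per dose = Dose / Vd = 1880 / 28.3 = 66.43 mg/L
k = ln2 / t½ = 0.693147 / 30.3 = 0.02288 h⁻¹
Fraction remaining after one interval: r = e^(−kτ) = e^(−0.02288 × 38.8) = 0.4116
Before dose 6, 5 doses have been given (aged 1τ, 2τ, 3τ, 4τ, 5τ).
C_trough = C₀ × (r + r² + … + r^5) = C₀ × r(1−r^5)/(1−r)
        = 66.43 × 0.4116 × (1 − 0.01181) / (1 − 0.4116) = 45.92 mg/L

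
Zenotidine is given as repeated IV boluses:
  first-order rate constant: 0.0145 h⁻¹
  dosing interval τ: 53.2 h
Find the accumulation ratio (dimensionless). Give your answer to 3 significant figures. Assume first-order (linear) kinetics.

e^(−kτ) = e^(−0.01450 × 53.2) = 0.4624
Accumulation ratio R = 1 / (1 − e^(−kτ)) = 1 / (1 − 0.4624) = 1.860

1.86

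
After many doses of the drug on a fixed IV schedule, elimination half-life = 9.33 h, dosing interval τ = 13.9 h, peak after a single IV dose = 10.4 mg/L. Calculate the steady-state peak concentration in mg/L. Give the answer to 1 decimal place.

16.2 mg/L

k = ln2 / t½ = 0.693147 / 9.33 = 0.07429 h⁻¹
e^(−kτ) = e^(−0.07429 × 13.9) = 0.3561
Accumulation ratio R = 1 / (1 − e^(−kτ)) = 1 / (1 − 0.3561) = 1.553
Steady-state peak = C₀ × R = 10.4 × 1.553 = 16.15 mg/L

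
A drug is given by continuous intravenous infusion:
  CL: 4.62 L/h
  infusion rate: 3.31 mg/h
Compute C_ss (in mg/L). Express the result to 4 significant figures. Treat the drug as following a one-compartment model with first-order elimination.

At steady state Css = R₀ / CL = 3.31 / 4.620 = 0.7165 mg/L

0.7165 mg/L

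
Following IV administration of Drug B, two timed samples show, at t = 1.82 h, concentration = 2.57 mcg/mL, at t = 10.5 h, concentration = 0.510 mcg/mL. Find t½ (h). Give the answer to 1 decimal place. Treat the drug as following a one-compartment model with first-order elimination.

3.7 h

k = ln(C₁/C₂) / (t₂ − t₁) = ln(2.57/0.510) / (10.5 − 1.82)
  = 1.617 / 8.680 = 0.1863 h⁻¹
t½ = ln2 / k = 0.693147 / 0.1863 = 3.721 h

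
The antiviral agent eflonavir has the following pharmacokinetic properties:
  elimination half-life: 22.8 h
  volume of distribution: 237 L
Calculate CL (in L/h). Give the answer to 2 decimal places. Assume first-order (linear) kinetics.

7.21 L/h

k = ln2 / t½ = 0.693147 / 22.8 = 0.03040 h⁻¹
CL = k × Vd = 0.03040 × 237 = 7.205 L/h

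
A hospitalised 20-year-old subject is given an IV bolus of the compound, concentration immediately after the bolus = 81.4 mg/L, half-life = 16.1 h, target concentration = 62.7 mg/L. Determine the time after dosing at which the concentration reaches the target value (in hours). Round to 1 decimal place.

6.1 h

k = ln2 / t½ = 0.693147 / 16.1 = 0.04305 h⁻¹
t = ln(C₀ / C) / k = ln(81.40 / 62.7) / 0.04305
  = ln(1.298) / 0.04305 = 0.2608 / 0.04305 = 6.058 h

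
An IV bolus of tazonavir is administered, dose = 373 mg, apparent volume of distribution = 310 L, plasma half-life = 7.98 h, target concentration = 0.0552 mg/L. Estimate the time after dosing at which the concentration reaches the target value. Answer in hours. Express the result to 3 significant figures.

35.5 h

C₀ = Dose / Vd = 373.0 / 310 = 1.203 mg/L
k = ln2 / t½ = 0.693147 / 7.98 = 0.08686 h⁻¹
t = ln(C₀ / C) / k = ln(1.203 / 0.0552) / 0.08686
  = ln(21.79) / 0.08686 = 3.081 / 0.08686 = 35.47 h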